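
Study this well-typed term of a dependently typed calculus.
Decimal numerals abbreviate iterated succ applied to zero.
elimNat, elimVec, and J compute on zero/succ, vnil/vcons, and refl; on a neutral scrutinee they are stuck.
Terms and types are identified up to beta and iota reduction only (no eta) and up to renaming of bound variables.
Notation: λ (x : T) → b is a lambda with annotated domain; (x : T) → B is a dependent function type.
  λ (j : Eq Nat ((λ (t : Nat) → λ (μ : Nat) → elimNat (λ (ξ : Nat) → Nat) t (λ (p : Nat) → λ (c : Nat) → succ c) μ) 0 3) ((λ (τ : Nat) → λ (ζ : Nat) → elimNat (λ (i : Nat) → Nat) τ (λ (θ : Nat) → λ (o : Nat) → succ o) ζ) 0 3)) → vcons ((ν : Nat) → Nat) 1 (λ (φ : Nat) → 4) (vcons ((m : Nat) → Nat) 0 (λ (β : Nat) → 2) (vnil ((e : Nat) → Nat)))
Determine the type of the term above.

inferred type:
  (j : Eq Nat 3 3) → Vec ((t : Nat) → Nat) 2


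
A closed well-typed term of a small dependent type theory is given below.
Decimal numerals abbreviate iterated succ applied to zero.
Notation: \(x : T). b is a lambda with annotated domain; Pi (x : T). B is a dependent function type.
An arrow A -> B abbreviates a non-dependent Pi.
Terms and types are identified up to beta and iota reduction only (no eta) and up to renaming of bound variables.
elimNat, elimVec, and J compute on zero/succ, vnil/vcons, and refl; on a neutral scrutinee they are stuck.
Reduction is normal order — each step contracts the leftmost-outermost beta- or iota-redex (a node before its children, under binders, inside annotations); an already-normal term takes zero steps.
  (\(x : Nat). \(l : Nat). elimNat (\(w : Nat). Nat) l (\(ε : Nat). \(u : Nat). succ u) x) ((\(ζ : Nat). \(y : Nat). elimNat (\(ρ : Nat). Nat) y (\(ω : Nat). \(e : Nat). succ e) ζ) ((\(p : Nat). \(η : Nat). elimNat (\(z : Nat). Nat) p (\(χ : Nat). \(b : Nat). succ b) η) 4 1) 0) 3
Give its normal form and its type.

reduced normal form:
  8
the term's type:
  Nat
observation: the leftmost-outermost redex is a beta-redex, and normalization takes 42 steps.


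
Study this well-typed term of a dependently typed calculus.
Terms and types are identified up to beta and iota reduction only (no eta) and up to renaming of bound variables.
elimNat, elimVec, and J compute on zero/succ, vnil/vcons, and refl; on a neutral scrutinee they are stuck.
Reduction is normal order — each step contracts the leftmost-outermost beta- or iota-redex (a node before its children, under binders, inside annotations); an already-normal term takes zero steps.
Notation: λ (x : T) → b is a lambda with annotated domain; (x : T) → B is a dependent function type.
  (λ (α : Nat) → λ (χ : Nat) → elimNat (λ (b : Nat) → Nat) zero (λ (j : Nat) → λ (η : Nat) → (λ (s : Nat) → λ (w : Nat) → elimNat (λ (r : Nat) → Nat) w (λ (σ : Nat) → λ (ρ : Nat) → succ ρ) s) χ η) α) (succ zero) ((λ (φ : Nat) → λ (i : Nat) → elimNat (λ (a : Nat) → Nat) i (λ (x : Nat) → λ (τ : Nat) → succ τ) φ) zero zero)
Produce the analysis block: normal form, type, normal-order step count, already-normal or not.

resulting normal form:
  zero
type:
  Nat
reduction steps (normal order): 12
already normal: no
first contracted redex: a beta-redex


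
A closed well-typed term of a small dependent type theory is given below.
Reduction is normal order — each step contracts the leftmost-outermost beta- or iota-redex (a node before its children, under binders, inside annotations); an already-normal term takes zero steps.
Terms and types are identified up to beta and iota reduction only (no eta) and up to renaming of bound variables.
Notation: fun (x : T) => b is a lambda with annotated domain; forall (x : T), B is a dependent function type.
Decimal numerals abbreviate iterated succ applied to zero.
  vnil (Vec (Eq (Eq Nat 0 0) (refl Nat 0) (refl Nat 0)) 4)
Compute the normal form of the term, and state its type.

reduced normal form:
  vnil (Vec (Eq (Eq Nat 0 0) (refl Nat 0) (refl Nat 0)) 4)
inferred type:
  Vec (Vec (Eq (Eq Nat 0 0) (refl Nat 0) (refl Nat 0)) 4) 0


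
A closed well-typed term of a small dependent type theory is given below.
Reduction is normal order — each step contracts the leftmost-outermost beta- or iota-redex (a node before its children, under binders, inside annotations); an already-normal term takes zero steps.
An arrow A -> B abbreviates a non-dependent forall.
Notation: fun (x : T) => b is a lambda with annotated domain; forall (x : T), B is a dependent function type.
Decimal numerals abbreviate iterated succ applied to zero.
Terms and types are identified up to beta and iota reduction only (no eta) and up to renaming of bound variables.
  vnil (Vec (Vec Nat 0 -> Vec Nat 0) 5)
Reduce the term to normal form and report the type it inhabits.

reduced normal form:
  vnil (Vec (Vec Nat 0 -> Vec Nat 0) 5)
type:
  Vec (Vec (Vec Nat 0 -> Vec Nat 0) 5) 0
observation: the term is already in normal form.


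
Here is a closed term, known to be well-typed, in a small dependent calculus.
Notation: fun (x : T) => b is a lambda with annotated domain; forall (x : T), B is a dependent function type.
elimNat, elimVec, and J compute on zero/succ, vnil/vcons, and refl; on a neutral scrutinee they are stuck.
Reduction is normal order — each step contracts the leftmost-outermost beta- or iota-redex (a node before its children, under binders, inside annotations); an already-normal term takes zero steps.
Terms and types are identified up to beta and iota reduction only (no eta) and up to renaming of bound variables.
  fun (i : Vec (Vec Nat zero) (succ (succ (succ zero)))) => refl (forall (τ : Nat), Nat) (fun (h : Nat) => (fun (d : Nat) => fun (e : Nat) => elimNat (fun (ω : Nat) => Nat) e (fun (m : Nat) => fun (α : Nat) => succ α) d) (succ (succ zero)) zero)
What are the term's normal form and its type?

normal form:
  fun (i : Vec (Vec Nat zero) (succ (succ (succ zero)))) => refl (forall (τ : Nat), Nat) (fun (h : Nat) => succ (succ zero))
type:
  forall (i : Vec (Vec Nat zero) (succ (succ (succ zero)))), Eq (forall (τ : Nat), Nat) (fun (h : Nat) => succ (succ zero)) (fun (d : Nat) => succ (succ zero))


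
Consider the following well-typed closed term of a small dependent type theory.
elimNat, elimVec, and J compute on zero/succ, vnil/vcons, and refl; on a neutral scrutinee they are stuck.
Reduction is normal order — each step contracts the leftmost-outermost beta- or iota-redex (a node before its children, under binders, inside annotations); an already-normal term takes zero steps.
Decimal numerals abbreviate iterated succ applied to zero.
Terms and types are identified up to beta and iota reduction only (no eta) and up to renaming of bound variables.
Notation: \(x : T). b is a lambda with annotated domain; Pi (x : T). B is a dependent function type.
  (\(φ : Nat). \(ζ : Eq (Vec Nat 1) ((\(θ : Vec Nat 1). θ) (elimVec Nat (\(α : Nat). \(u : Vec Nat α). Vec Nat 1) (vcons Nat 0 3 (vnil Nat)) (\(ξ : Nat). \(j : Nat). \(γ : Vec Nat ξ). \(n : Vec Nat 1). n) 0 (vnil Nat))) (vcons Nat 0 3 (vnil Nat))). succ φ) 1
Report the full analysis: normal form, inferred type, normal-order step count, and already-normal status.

normal form:
  \(φ : Eq (Vec Nat 1) (vcons Nat 0 3 (vnil Nat)) (vcons Nat 0 3 (vnil Nat))). 2
inferred type:
  Pi (φ : Eq (Vec Nat 1) (vcons Nat 0 3 (vnil Nat)) (vcons Nat 0 3 (vnil Nat))). Nat
reduction steps (normal order): 3
already normal: no
first contracted redex: a beta-redex


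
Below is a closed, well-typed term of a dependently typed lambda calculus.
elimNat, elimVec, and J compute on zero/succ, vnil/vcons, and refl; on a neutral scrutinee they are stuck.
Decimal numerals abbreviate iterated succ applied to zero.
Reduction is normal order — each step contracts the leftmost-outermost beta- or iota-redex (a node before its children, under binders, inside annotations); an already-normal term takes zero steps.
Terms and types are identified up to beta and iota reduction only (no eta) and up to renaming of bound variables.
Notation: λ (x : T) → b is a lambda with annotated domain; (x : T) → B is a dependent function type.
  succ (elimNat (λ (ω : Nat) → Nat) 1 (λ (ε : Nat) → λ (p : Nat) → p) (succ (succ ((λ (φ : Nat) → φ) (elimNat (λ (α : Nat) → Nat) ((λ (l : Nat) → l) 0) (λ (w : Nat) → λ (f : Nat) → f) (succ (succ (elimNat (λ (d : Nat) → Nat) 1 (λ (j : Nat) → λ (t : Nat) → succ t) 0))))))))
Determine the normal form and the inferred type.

normal form:
  2
inferred type:
  Nat
observation: reduction starts at an elimNat iota-redex, and 20 normal-order steps reach the normal form.


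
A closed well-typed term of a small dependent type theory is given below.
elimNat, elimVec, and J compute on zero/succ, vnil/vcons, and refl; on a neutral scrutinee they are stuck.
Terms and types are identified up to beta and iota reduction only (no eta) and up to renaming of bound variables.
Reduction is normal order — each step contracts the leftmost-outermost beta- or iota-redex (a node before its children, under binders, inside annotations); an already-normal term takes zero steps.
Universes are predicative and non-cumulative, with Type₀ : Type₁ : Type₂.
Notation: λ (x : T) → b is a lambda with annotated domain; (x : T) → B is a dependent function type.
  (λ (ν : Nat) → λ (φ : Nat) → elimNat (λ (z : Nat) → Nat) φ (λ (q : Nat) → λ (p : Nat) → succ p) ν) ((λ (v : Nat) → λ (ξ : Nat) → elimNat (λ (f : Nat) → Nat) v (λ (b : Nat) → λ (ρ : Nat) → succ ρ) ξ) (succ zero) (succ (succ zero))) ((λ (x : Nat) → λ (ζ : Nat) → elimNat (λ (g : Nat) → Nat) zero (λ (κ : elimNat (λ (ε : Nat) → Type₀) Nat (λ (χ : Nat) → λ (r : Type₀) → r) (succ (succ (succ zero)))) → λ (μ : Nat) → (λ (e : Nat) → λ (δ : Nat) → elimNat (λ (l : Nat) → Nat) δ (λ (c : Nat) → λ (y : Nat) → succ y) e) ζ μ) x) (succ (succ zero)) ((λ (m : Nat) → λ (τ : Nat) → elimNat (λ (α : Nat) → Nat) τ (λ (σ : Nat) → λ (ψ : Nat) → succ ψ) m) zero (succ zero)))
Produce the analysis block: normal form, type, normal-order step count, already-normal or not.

normal form:
  succ (succ (succ (succ (succ zero))))
inferred type:
  Nat
normal-order step count: 48
term was already normal: no
first redex: a beta-redex


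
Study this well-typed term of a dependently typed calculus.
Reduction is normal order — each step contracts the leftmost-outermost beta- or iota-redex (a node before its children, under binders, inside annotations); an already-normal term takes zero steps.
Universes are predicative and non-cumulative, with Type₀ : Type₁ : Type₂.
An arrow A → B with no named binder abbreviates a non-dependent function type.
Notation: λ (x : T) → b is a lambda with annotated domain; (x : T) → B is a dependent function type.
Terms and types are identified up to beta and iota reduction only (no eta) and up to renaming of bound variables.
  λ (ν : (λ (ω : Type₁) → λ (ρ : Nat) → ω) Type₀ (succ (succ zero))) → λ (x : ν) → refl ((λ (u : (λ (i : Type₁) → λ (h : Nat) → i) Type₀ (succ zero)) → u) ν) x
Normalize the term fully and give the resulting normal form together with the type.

reduced normal form:
  λ (ν : Type₀) → λ (ω : ν) → refl ν ω
the term's type:
  (ν : Type₀) → (ω : ν) → Eq ν ω ω
observation: reduction starts at a beta-redex, and 3 normal-order steps reach the normal form.


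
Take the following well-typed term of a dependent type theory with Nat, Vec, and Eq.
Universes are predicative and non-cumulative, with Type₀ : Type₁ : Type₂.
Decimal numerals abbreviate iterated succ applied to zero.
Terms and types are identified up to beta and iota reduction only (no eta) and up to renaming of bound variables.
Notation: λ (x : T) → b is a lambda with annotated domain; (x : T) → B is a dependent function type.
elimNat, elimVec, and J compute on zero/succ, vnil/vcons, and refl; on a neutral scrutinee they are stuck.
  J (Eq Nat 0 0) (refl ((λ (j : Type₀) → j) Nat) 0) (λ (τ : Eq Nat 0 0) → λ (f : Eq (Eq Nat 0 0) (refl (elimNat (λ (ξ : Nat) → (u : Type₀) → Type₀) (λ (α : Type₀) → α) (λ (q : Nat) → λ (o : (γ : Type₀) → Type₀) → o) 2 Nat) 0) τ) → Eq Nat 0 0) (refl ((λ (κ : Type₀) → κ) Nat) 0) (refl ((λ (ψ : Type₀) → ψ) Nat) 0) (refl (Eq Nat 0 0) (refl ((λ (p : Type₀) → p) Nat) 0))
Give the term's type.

type:
  Eq Nat 0 0


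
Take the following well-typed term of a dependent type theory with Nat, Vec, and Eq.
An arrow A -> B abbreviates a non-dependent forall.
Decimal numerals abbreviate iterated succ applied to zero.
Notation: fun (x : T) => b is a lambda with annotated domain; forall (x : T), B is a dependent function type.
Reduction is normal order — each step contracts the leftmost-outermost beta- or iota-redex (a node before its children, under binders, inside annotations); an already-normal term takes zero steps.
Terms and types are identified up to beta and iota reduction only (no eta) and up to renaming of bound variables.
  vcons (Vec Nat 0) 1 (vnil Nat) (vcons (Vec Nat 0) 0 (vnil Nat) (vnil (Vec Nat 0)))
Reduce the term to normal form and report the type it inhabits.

reduced normal form:
  vcons (Vec Nat 0) 1 (vnil Nat) (vcons (Vec Nat 0) 0 (vnil Nat) (vnil (Vec Nat 0)))
type:
  Vec (Vec Nat 0) 2


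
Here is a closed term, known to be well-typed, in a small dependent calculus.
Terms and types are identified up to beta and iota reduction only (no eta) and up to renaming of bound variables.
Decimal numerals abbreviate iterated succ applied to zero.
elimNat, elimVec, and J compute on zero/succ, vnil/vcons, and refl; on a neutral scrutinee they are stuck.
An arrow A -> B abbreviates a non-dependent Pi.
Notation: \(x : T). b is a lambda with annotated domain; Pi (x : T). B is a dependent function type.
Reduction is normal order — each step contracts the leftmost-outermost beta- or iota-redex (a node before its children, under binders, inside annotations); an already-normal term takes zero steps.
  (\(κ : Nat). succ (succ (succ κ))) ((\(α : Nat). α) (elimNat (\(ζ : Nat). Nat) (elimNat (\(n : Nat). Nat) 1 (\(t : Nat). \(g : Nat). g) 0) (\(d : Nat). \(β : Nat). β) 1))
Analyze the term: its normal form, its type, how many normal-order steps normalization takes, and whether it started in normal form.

resulting normal form:
  4
inferred type:
  Nat
steps to reach normal form (normal order): 7
already normal: no
first redex: a beta-redex


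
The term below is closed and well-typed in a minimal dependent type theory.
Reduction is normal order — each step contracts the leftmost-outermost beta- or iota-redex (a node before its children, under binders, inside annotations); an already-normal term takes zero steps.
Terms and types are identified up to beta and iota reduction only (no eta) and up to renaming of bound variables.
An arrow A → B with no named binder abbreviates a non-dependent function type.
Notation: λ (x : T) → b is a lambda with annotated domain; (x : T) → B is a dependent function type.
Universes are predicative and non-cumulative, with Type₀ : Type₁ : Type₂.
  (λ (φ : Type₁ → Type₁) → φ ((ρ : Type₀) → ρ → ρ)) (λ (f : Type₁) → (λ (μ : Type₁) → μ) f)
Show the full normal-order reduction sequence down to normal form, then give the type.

normal-order reduction sequence:
  (λ (φ : Type₁ → Type₁) → φ ((ρ : Type₀) → ρ → ρ)) (λ (f : Type₁) → (λ (μ : Type₁) → μ) f)
  ~> (λ (φ : Type₁) → (λ (ρ : Type₁) → ρ) φ) ((f : Type₀) → f → f)
  ~> (λ (φ : Type₁) → φ) ((ρ : Type₀) → ρ → ρ)
  ~> (φ : Type₀) → φ → φ
type:
  Type₁


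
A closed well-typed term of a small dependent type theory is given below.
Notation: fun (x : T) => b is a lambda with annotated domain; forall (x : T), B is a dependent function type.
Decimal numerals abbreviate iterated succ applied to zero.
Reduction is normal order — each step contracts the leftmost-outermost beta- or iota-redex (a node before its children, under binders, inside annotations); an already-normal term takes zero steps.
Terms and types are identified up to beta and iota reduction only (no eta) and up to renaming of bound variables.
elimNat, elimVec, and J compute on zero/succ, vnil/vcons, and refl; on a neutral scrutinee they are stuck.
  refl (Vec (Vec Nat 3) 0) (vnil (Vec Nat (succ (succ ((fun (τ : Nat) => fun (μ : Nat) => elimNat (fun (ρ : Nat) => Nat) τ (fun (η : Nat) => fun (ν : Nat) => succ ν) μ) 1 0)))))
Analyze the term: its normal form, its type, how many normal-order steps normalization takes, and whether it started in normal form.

resulting normal form:
  refl (Vec (Vec Nat 3) 0) (vnil (Vec Nat 3))
type:
  Eq (Vec (Vec Nat 3) 0) (vnil (Vec Nat 3)) (vnil (Vec Nat 3))
steps to reach normal form (normal order): 3
started in normal form: no
first contracted redex: a beta-redex


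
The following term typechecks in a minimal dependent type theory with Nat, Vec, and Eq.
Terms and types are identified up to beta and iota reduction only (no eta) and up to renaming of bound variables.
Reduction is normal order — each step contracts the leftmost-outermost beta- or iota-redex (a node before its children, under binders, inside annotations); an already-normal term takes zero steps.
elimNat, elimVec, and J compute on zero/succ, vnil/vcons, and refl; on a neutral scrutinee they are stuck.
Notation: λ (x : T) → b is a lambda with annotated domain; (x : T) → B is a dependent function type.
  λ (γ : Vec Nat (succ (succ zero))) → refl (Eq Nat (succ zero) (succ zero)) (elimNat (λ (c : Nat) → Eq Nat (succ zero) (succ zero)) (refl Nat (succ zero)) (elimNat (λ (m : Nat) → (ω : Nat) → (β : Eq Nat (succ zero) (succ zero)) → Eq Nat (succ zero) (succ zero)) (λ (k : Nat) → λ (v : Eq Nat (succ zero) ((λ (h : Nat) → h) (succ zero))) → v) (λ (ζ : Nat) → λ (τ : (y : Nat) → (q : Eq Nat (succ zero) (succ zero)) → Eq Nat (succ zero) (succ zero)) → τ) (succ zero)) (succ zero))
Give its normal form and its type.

resulting normal form:
  λ (γ : Vec Nat (succ (succ zero))) → refl (Eq Nat (succ zero) (succ zero)) (refl Nat (succ zero))
inferred type:
  (γ : Vec Nat (succ (succ zero))) → Eq (Eq Nat (succ zero) (succ zero)) (refl Nat (succ zero)) (refl Nat (succ zero))


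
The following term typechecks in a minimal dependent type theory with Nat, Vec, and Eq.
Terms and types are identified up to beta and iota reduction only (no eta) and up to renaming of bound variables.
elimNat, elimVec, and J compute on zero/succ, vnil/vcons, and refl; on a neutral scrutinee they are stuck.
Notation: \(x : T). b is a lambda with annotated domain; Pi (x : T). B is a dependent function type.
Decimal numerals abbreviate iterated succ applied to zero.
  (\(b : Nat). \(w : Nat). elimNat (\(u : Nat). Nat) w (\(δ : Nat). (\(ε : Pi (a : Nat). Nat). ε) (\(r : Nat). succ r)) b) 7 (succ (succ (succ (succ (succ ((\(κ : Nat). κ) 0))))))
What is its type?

the term's type:
  Nat


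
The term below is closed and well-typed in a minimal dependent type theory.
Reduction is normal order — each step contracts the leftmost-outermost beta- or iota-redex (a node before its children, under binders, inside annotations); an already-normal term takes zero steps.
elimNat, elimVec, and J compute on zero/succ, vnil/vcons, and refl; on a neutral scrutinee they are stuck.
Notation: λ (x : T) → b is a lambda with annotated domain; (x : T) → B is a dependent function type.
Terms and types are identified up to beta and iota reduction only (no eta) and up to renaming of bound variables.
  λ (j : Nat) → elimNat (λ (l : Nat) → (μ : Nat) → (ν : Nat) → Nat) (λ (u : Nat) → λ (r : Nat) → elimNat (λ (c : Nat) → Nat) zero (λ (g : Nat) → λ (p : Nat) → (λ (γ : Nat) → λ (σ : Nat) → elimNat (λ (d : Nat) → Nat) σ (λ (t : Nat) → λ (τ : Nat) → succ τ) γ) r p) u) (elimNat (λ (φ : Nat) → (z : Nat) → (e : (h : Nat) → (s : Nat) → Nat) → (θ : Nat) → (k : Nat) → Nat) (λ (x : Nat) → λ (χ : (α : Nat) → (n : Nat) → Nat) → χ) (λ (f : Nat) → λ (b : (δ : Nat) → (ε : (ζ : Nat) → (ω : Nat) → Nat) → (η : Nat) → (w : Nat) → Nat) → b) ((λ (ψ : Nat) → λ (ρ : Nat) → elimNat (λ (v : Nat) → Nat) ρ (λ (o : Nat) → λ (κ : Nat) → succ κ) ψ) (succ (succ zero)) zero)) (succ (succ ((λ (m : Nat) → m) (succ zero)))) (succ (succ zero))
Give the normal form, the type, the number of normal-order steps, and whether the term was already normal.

reduced normal form:
  λ (j : Nat) → λ (l : Nat) → elimNat (λ (μ : Nat) → Nat) (elimNat (λ (ν : Nat) → Nat) zero (λ (u : Nat) → λ (r : Nat) → succ r) l) (λ (c : Nat) → λ (g : Nat) → succ g) l
type:
  (j : Nat) → (l : Nat) → Nat
normal-order step count: 69
started in normal form: no
first redex: an elimNat iota-redex


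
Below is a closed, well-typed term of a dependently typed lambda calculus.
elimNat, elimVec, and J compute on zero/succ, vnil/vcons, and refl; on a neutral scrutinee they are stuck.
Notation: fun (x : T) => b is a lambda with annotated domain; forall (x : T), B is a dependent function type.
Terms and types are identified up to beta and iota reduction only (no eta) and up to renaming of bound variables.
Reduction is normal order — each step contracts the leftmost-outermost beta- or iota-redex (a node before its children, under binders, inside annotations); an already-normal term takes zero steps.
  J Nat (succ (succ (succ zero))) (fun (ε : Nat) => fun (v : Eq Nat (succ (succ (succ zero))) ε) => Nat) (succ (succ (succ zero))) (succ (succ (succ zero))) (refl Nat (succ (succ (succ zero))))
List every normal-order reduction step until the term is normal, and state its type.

normal-order reduction sequence:
  J Nat (succ (succ (succ zero))) (fun (ε : Nat) => fun (v : Eq Nat (succ (succ (succ zero))) ε) => Nat) (succ (succ (succ zero))) (succ (succ (succ zero))) (refl Nat (succ (succ (succ zero))))
  ~> succ (succ (succ zero))
type:
  Nat


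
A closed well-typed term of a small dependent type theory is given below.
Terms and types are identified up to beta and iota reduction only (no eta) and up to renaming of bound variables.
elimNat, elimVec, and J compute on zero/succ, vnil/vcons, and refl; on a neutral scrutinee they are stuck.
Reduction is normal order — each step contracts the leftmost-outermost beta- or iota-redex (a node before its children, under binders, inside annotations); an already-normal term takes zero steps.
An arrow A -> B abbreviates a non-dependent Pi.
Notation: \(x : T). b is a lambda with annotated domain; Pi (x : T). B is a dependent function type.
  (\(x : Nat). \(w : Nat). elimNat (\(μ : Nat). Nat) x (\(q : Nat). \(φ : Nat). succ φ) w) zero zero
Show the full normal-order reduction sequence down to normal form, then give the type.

normal-order reduction sequence:
  (\(x : Nat). \(w : Nat). elimNat (\(μ : Nat). Nat) x (\(q : Nat). \(φ : Nat). succ φ) w) zero zero
  ~> (\(x : Nat). elimNat (\(w : Nat). Nat) zero (\(μ : Nat). \(q : Nat). succ q) x) zero
  ~> elimNat (\(x : Nat). Nat) zero (\(w : Nat). \(μ : Nat). succ μ) zero
  ~> zero
inferred type:
  Nat


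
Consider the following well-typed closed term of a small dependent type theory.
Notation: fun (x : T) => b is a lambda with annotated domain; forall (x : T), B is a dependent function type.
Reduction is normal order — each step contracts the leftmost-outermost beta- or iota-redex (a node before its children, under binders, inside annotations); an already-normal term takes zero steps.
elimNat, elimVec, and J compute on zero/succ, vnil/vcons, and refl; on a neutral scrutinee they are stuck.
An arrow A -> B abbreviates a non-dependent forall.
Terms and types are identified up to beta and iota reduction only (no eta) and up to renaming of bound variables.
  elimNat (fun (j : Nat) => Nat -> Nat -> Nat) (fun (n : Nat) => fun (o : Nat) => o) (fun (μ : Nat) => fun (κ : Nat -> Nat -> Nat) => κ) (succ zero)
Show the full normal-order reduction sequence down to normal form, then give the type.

reduction (normal order):
  elimNat (fun (j : Nat) => Nat -> Nat -> Nat) (fun (n : Nat) => fun (o : Nat) => o) (fun (μ : Nat) => fun (κ : Nat -> Nat -> Nat) => κ) (succ zero)
  ~> (fun (j : Nat) => fun (n : Nat -> Nat -> Nat) => n) zero (elimNat (fun (o : Nat) => Nat -> Nat -> Nat) (fun (μ : Nat) => fun (κ : Nat) => κ) (fun (θ : Nat) => fun (f : Nat -> Nat -> Nat) => f) zero)
  ~> (fun (j : Nat -> Nat -> Nat) => j) (elimNat (fun (n : Nat) => Nat -> Nat -> Nat) (fun (o : Nat) => fun (μ : Nat) => μ) (fun (κ : Nat) => fun (θ : Nat -> Nat -> Nat) => θ) zero)
  ~> elimNat (fun (j : Nat) => Nat -> Nat -> Nat) (fun (n : Nat) => fun (o : Nat) => o) (fun (μ : Nat) => fun (κ : Nat -> Nat -> Nat) => κ) zero
  ~> fun (j : Nat) => fun (n : Nat) => n
inferred type:
  Nat -> Nat -> Nat


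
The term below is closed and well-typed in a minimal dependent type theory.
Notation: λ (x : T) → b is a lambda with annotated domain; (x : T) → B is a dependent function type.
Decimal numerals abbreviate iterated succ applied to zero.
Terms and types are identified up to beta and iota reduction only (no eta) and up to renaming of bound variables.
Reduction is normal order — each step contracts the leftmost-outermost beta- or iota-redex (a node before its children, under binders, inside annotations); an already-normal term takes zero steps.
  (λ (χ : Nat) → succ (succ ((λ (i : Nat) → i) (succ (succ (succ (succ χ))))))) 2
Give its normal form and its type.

normal form:
  8
inferred type:
  Nat
observation: 2 normal-order steps normalize the term, beginning with a beta-redex.


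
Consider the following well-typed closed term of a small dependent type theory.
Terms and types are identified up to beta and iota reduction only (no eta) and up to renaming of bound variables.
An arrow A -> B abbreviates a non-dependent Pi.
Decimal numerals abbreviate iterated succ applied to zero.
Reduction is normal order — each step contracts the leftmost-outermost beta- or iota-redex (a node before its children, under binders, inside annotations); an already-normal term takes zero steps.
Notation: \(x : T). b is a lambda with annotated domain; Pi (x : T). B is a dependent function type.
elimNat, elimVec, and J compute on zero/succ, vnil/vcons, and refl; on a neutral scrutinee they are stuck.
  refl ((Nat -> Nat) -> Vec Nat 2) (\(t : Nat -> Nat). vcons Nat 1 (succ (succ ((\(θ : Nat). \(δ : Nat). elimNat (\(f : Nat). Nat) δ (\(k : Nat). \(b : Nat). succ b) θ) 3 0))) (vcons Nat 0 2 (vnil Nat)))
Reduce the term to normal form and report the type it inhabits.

normal form:
  refl ((Nat -> Nat) -> Vec Nat 2) (\(t : Nat -> Nat). vcons Nat 1 5 (vcons Nat 0 2 (vnil Nat)))
the term's type:
  Eq ((Nat -> Nat) -> Vec Nat 2) (\(t : Nat -> Nat). vcons Nat 1 5 (vcons Nat 0 2 (vnil Nat))) (\(θ : Nat -> Nat). vcons Nat 1 5 (vcons Nat 0 2 (vnil Nat)))


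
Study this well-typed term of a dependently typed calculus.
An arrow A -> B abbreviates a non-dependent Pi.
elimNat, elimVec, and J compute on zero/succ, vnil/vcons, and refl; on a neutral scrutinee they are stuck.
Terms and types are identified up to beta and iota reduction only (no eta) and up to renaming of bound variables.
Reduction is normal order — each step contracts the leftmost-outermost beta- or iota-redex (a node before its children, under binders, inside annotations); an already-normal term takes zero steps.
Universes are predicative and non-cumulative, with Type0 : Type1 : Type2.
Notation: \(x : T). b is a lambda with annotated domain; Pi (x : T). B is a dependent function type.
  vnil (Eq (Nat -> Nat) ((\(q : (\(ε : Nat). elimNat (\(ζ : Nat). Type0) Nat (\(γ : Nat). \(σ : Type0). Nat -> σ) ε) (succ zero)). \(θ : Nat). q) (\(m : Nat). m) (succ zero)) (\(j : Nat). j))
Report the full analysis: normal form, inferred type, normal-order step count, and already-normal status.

normal form:
  vnil (Eq (Nat -> Nat) (\(q : Nat). q) (\(ε : Nat). ε))
inferred type:
  Vec (Eq (Nat -> Nat) (\(q : Nat). q) (\(ε : Nat). ε)) zero
reduction steps (normal order): 2
term was already normal: no
first redex: a beta-redex


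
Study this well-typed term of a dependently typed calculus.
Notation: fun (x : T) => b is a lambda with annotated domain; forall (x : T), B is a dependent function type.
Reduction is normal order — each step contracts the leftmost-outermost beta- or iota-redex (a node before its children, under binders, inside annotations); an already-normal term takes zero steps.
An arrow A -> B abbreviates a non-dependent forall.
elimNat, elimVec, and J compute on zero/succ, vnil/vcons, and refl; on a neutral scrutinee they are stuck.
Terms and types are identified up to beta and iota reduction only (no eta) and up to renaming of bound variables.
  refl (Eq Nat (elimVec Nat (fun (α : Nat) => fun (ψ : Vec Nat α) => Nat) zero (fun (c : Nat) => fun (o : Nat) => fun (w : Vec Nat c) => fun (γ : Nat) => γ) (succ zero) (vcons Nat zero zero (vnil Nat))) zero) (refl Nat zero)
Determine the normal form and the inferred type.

reduced normal form:
  refl (Eq Nat zero zero) (refl Nat zero)
type:
  Eq (Eq Nat zero zero) (refl Nat zero) (refl Nat zero)
observation: reduction starts at an elimVec iota-redex, and 6 normal-order steps reach the normal form.


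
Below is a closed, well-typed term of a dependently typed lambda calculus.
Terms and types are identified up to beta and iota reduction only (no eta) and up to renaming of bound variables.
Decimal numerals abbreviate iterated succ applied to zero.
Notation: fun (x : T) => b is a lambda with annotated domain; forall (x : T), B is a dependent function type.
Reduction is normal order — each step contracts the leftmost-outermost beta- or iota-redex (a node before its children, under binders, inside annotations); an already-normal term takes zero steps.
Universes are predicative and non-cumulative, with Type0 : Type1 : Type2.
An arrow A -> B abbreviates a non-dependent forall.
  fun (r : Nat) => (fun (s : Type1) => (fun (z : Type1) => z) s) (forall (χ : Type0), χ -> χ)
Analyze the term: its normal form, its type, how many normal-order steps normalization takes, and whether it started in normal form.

resulting normal form:
  fun (r : Nat) => forall (s : Type0), s -> s
the term's type:
  Nat -> Type1
normal-order step count: 2
already normal: no
first contracted redex: a beta-redex


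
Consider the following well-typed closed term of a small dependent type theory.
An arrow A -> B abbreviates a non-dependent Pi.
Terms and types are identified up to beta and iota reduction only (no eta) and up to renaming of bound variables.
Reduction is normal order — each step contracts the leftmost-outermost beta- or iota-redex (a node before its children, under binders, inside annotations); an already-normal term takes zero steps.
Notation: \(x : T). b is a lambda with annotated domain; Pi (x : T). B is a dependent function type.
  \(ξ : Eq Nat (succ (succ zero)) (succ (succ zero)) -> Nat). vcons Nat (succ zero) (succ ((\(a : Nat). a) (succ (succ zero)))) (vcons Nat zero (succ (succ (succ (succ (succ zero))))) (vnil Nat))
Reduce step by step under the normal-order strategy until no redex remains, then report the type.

normal-order reduction sequence:
  \(ξ : Eq Nat (succ (succ zero)) (succ (succ zero)) -> Nat). vcons Nat (succ zero) (succ ((\(a : Nat). a) (succ (succ zero)))) (vcons Nat zero (succ (succ (succ (succ (succ zero))))) (vnil Nat))
  ~> \(ξ : Eq Nat (succ (succ zero)) (succ (succ zero)) -> Nat). vcons Nat (succ zero) (succ (succ (succ zero))) (vcons Nat zero (succ (succ (succ (succ (succ zero))))) (vnil Nat))
type:
  (Eq Nat (succ (succ zero)) (succ (succ zero)) -> Nat) -> Vec Nat (succ (succ zero))


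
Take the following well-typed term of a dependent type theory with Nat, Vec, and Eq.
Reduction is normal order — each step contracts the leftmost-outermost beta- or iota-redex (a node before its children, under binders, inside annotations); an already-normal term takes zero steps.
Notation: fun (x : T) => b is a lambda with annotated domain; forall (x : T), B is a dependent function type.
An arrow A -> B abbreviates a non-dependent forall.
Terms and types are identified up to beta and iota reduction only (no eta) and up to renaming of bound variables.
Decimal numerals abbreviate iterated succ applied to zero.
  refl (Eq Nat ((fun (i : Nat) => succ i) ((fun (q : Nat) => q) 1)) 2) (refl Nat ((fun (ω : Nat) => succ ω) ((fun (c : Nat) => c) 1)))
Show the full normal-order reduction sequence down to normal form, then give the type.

normal-order reduction sequence:
  refl (Eq Nat ((fun (i : Nat) => succ i) ((fun (q : Nat) => q) 1)) 2) (refl Nat ((fun (ω : Nat) => succ ω) ((fun (c : Nat) => c) 1)))
  ~> refl (Eq Nat (succ ((fun (i : Nat) => i) 1)) 2) (refl Nat ((fun (q : Nat) => succ q) ((fun (ω : Nat) => ω) 1)))
  ~> refl (Eq Nat 2 2) (refl Nat ((fun (i : Nat) => succ i) ((fun (q : Nat) => q) 1)))
  ~> refl (Eq Nat 2 2) (refl Nat (succ ((fun (i : Nat) => i) 1)))
  ~> refl (Eq Nat 2 2) (refl Nat 2)
the term's type:
  Eq (Eq Nat 2 2) (refl Nat 2) (refl Nat 2)


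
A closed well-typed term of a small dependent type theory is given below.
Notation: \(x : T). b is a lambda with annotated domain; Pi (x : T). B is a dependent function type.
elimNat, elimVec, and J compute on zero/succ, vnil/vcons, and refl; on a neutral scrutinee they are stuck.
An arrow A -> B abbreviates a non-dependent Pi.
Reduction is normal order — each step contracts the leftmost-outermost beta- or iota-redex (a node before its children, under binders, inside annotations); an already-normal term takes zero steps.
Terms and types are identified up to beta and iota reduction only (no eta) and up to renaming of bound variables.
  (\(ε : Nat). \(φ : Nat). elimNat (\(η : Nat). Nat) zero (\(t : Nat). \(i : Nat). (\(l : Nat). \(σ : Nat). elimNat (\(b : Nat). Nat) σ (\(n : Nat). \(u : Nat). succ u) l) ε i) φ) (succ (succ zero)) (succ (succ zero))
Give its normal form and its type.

reduced normal form:
  succ (succ (succ (succ zero)))
the term's type:
  Nat
observation: the term reaches its normal form after 27 normal-order steps.


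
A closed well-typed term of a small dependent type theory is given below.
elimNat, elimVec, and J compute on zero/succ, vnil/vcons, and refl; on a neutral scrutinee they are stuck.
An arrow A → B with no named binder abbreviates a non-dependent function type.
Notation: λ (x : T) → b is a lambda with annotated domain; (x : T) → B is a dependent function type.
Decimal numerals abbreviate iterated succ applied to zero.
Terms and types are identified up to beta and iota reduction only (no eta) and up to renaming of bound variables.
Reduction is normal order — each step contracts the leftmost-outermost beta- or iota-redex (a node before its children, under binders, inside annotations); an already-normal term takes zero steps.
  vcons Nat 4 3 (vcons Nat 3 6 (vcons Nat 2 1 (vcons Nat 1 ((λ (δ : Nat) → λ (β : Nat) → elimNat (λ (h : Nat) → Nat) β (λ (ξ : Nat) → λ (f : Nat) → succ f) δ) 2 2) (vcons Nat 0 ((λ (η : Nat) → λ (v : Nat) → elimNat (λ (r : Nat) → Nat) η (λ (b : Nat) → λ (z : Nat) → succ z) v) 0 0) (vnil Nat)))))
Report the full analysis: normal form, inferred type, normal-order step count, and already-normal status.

resulting normal form:
  vcons Nat 4 3 (vcons Nat 3 6 (vcons Nat 2 1 (vcons Nat 1 4 (vcons Nat 0 0 (vnil Nat)))))
type:
  Vec Nat 5
reduction steps (normal order): 12
started in normal form: no
first contracted redex: a beta-redex


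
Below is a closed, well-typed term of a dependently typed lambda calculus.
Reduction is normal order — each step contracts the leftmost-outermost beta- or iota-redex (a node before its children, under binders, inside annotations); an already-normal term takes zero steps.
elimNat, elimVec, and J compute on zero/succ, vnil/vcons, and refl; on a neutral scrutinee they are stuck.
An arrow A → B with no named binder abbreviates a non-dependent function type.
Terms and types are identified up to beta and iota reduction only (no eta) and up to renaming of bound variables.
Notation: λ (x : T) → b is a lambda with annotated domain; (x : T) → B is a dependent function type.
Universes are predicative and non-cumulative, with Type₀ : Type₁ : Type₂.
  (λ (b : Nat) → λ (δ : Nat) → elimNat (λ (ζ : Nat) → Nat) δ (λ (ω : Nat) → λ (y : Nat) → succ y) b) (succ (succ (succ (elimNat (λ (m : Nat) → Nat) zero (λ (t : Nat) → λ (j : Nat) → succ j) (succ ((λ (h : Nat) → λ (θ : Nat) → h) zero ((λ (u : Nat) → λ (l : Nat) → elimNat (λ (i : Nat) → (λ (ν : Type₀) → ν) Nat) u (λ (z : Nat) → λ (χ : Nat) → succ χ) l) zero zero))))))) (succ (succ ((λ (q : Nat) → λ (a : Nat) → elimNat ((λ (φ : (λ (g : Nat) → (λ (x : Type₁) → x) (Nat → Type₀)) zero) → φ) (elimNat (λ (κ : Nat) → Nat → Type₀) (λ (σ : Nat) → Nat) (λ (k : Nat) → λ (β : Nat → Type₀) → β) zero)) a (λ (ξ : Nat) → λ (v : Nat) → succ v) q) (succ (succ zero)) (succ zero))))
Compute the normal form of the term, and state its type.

resulting normal form:
  succ (succ (succ (succ (succ (succ (succ (succ (succ zero))))))))
type:
  Nat


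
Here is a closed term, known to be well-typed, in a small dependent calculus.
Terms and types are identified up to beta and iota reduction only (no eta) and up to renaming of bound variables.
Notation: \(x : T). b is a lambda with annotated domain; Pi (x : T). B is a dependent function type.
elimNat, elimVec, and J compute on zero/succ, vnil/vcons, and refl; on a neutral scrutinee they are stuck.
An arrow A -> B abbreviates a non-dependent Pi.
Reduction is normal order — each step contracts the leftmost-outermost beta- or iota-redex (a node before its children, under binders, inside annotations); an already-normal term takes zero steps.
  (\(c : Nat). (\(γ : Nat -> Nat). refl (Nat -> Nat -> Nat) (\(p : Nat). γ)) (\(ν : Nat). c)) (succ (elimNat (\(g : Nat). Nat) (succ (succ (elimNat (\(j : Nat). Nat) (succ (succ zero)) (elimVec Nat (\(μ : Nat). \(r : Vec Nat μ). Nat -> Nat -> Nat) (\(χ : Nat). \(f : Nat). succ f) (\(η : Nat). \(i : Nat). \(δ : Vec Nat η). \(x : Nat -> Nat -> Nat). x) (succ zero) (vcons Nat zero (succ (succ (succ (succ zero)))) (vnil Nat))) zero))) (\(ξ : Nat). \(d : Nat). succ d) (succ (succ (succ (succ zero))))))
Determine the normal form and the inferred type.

reduced normal form:
  refl (Nat -> Nat -> Nat) (\(c : Nat). \(γ : Nat). succ (succ (succ (succ (succ (succ (succ (succ (succ zero)))))))))
the term's type:
  Eq (Nat -> Nat -> Nat) (\(c : Nat). \(γ : Nat). succ (succ (succ (succ (succ (succ (succ (succ (succ zero))))))))) (\(p : Nat). \(ν : Nat). succ (succ (succ (succ (succ (succ (succ (succ (succ zero)))))))))


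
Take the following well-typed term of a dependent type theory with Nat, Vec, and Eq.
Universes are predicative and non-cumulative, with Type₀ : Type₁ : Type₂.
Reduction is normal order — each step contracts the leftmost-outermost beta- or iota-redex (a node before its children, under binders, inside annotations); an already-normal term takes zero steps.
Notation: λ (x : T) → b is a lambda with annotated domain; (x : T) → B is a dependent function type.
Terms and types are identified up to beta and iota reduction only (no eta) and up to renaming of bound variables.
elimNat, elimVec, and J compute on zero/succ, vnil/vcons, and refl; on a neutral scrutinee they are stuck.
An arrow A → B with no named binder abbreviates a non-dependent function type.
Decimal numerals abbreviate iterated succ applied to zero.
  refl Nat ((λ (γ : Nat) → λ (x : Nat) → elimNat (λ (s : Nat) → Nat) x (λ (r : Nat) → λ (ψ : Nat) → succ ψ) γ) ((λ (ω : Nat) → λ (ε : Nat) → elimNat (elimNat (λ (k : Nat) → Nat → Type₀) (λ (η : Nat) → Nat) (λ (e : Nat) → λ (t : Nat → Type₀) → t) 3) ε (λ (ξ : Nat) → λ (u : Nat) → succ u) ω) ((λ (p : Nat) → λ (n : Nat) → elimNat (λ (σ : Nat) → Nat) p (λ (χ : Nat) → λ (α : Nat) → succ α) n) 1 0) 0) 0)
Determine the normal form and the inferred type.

resulting normal form:
  refl Nat 1
the term's type:
  Eq Nat 1 1
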